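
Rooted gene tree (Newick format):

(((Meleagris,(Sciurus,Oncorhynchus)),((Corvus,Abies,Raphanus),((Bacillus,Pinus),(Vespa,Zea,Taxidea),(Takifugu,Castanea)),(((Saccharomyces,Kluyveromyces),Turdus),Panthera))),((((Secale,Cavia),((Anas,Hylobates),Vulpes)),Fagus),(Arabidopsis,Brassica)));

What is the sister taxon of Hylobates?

Hylobates attaches to the tree at the node subtending (Anas,Hylobates).
The other lineage descending from that same node — the sister group — is the single tip Anas.

Anas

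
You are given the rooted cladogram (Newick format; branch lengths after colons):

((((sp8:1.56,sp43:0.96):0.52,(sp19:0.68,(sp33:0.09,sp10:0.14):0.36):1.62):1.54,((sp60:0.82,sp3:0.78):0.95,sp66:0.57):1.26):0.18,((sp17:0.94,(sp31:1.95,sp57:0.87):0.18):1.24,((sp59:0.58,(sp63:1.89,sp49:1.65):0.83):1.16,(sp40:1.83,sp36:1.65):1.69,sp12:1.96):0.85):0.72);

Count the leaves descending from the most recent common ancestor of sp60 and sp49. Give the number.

The MRCA of sp60 and sp49 is the root, so the clade is the entire tree.
That clade contains 17 terminal taxa: sp10, sp12, sp17, sp19, sp3, sp31, sp33, sp36, sp40, sp43, sp49, sp57, sp59, sp60, sp63, sp66, sp8.

17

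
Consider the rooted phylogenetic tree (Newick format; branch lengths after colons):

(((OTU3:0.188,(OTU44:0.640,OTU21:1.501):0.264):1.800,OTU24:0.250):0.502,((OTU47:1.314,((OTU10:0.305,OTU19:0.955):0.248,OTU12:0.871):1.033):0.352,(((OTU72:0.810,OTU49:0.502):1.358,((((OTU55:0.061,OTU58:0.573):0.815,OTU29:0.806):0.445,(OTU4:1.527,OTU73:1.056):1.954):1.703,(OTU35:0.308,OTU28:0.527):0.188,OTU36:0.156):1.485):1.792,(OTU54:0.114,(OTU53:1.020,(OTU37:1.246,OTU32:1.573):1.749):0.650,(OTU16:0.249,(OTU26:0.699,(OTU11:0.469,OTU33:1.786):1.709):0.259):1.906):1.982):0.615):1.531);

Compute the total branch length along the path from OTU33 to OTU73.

The path runs OTU33 → … → MRCA → … → OTU73; the MRCA is the node subtending (((OTU72,OTU49),((((OTU55,OTU58),OTU29),(OTU4,OTU73)),(OTU35,OTU28),OTU36)),(OTU54,(OTU53,(OTU37,OTU32)),(OTU16,(OTU26,(OTU11,OTU33))))).
Branch lengths along that path: 1.786 + 1.709 + 0.259 + 1.906 + 1.982 + 1.792 + 1.485 + 1.703 + 1.954 + 1.056 = 15.632.

15.632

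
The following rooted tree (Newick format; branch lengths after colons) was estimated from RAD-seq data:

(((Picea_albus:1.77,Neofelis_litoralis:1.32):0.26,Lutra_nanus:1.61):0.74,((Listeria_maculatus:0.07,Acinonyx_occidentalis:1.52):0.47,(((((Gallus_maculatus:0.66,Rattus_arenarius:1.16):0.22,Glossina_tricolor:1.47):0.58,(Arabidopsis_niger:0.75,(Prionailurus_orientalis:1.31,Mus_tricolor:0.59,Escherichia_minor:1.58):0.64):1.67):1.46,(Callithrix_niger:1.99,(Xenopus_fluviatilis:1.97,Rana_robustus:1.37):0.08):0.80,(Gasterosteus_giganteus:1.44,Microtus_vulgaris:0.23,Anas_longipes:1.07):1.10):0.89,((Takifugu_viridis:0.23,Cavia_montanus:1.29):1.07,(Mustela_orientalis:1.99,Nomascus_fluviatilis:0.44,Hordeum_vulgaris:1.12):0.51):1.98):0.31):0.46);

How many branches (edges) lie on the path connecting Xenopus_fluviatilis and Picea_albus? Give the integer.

The MRCA of Xenopus_fluviatilis and Picea_albus is the root of the tree.
From Xenopus_fluviatilis up to that node: 6 branches. From Picea_albus up to the same node: 3 branches. Total: 6 + 3 = 9.

9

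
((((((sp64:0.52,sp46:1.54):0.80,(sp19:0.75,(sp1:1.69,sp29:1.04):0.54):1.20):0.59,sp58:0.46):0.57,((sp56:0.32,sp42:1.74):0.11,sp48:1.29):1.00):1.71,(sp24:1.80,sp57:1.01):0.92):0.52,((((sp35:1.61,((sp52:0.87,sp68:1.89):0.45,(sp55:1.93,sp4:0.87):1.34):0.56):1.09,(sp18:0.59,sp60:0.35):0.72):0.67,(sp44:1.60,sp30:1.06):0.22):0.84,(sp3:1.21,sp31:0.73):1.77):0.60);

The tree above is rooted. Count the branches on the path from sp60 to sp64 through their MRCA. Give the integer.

11

The MRCA of sp60 and sp64 is the root of the tree.
From sp60 up to that node: 5 branches. From sp64 up to the same node: 6 branches. Total: 5 + 6 = 11.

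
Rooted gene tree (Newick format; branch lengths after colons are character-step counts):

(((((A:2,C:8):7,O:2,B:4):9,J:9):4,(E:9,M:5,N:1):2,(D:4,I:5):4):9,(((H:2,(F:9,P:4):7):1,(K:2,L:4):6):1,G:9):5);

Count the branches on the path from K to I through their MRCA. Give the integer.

The MRCA of K and I is the root of the tree.
From K up to that node: 4 branches. From I up to the same node: 3 branches. Total: 4 + 3 = 7.

7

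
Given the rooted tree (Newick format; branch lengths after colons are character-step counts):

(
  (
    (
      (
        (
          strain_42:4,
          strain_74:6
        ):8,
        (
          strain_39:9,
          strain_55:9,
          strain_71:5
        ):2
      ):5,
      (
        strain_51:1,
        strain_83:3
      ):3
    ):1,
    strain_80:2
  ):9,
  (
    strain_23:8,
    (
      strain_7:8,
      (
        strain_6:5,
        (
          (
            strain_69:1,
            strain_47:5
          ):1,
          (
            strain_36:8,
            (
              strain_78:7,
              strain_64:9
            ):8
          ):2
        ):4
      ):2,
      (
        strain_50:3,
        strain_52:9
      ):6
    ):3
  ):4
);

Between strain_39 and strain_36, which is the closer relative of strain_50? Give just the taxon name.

The MRCA of strain_50 and strain_36 subtends (strain_7,(strain_6,((strain_69,strain_47),(strain_36,(strain_78,strain_64)))),(strain_50,strain_52)) (9 taxa).
The MRCA of strain_50 and strain_39 is the root, subtending the entire tree (18 taxa).
The first is nested inside the second, so strain_50 shares a more recent common ancestor with strain_36.

strain_36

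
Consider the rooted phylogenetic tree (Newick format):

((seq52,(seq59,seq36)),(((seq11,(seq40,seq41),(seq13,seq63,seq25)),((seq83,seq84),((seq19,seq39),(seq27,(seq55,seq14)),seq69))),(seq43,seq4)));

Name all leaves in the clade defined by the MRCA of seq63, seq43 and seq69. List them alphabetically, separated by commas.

seq11, seq13, seq14, seq19, seq25, seq27, seq39, seq4, seq40, seq41, seq43, seq55, seq63, seq69, seq83, seq84

Tracing seq63: it sits inside (seq13,seq63,seq25).
Tracing seq43: it sits inside (seq43,seq4).
Tracing seq69: it sits inside ((seq19,seq39),(seq27,(seq55,seq14)),seq69).
The smallest clade enclosing all 3 is (((seq11,(seq40,seq41),(seq13,seq63,seq25)),((seq83,seq84),((seq19,seq39),(seq27,(seq55,seq14)),seq69))),(seq43,seq4)); the answer is its 16 terminal taxa in alphabetical order.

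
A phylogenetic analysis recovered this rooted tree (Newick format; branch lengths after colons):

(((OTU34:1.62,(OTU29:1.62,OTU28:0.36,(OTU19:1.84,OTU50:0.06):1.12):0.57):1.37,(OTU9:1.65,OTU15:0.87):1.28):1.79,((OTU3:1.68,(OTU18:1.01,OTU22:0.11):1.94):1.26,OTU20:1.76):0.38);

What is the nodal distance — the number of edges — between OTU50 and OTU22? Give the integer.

The MRCA of OTU50 and OTU22 is the root of the tree.
From OTU50 up to that node: 5 branches. From OTU22 up to the same node: 4 branches. Total: 5 + 4 = 9.

9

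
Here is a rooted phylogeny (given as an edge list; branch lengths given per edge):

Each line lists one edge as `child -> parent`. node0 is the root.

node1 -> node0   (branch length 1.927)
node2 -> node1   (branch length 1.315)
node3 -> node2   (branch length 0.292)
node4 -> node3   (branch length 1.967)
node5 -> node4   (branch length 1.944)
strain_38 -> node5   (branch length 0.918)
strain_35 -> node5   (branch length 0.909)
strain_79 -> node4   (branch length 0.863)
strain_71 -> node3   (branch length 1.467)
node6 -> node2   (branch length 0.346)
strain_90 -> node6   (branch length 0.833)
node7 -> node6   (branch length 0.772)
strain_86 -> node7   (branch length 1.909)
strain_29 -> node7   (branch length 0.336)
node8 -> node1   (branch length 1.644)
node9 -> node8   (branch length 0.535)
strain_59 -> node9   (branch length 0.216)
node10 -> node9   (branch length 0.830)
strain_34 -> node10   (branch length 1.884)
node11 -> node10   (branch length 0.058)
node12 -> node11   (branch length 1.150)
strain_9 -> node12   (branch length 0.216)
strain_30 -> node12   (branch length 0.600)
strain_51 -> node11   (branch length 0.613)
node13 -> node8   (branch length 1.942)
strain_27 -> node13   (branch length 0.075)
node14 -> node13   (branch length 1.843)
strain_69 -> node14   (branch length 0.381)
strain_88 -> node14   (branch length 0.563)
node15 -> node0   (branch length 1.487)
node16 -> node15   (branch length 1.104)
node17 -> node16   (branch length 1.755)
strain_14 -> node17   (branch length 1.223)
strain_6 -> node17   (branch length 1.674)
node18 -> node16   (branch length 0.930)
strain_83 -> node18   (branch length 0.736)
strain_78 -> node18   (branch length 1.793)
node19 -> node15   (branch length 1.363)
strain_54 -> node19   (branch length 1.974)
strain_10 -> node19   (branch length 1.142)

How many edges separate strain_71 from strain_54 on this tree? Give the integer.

The MRCA of strain_71 and strain_54 is the root of the tree.
From strain_71 up to that node: 4 branches. From strain_54 up to the same node: 3 branches. Total: 4 + 3 = 7.

7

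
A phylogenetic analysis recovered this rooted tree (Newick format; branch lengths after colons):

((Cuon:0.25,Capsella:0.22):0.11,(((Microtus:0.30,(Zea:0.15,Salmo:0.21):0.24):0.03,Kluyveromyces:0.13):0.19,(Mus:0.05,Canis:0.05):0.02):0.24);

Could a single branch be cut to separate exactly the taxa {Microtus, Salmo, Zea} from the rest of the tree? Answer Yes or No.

Yes

The most recent common ancestor of these taxa subtends (Microtus,(Zea,Salmo)).
That clade has exactly 3 tips — every listed taxon and nothing else — so the group is monophyletic.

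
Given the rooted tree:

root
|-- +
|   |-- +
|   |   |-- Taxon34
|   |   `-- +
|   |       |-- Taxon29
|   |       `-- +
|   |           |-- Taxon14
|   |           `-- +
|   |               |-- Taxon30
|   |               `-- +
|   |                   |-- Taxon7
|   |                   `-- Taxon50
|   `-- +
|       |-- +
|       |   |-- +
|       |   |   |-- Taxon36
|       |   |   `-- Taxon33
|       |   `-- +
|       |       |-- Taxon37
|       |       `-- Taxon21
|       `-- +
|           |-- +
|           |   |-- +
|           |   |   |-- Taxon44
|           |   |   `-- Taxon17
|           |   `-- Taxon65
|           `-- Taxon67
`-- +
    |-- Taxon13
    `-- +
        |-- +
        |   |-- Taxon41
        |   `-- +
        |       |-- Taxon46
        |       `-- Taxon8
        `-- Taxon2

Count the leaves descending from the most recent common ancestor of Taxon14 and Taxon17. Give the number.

14

The MRCA of Taxon14 and Taxon17 is the node subtending ((Taxon34,(Taxon29,(Taxon14,(Taxon30,(Taxon7,Taxon50))))),(((Taxon36,Taxon33),(Taxon37,Taxon21)),(((Taxon44,Taxon17),Taxon65),Taxon67))).
That clade contains 14 terminal taxa: Taxon14, Taxon17, Taxon21, Taxon29, Taxon30, Taxon33, Taxon34, Taxon36, Taxon37, Taxon44, Taxon50, Taxon65, Taxon67, Taxon7.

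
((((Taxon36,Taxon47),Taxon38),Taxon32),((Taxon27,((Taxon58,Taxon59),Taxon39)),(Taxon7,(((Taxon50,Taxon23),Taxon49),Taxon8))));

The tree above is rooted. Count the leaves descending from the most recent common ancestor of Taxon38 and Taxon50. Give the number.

13

The MRCA of Taxon38 and Taxon50 is the root, so the clade is the entire tree.
That clade contains 13 terminal taxa: Taxon23, Taxon27, Taxon32, Taxon36, Taxon38, Taxon39, Taxon47, Taxon49, Taxon50, Taxon58, Taxon59, Taxon7, Taxon8.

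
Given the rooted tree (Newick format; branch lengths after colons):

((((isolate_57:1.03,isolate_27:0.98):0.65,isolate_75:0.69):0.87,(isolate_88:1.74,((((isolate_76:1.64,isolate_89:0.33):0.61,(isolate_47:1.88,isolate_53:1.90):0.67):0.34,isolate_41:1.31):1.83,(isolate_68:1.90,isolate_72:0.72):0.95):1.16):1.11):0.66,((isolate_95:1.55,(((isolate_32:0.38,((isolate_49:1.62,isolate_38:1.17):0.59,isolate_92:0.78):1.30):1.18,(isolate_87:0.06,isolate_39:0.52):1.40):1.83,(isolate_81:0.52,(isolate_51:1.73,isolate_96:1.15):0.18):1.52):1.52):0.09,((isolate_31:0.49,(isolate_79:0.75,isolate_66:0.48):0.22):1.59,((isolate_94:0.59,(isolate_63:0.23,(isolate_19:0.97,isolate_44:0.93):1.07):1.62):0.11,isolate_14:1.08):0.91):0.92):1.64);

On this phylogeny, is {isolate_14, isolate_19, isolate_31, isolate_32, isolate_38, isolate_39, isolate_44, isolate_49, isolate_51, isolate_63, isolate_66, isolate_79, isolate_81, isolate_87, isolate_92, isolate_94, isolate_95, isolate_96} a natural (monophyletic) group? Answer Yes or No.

The most recent common ancestor of these taxa subtends ((isolate_95,(((isolate_32,((isolate_49,isolate_38),isolate_92)),(isolate_87,isolate_39)),(isolate_81,(isolate_51,isolate_96)))),((isolate_31,(isolate_79,isolate_66)),((isolate_94,(isolate_63,(isolate_19,isolate_44))),isolate_14))).
That clade has exactly 18 tips — every listed taxon and nothing else — so the group is monophyletic.

Yes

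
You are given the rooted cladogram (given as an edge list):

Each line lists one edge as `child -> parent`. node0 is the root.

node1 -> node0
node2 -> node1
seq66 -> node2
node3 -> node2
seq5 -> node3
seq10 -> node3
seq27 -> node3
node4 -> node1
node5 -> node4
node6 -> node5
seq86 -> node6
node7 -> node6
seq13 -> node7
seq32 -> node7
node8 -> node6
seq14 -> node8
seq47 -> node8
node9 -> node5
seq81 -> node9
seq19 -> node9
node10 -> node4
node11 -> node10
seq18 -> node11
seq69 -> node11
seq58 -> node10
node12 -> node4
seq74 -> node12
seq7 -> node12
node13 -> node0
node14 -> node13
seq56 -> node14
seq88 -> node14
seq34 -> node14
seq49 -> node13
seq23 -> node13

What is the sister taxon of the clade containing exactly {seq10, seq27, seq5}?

The clade containing exactly {seq10, seq27, seq5} attaches to the tree at the node subtending (seq66,(seq5,seq10,seq27)).
The other lineage descending from that same node — the sister group — is the single tip seq66.

seq66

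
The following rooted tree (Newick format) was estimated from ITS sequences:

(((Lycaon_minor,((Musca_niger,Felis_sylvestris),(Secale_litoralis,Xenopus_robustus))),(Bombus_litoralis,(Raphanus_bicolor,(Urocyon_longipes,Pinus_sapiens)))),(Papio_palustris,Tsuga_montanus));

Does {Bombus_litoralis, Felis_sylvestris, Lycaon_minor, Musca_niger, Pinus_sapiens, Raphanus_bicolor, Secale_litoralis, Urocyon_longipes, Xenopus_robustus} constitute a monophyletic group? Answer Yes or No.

Yes

The most recent common ancestor of these taxa subtends ((Lycaon_minor,((Musca_niger,Felis_sylvestris),(Secale_litoralis,Xenopus_robustus))),(Bombus_litoralis,(Raphanus_bicolor,(Urocyon_longipes,Pinus_sapiens)))).
That clade has exactly 9 tips — every listed taxon and nothing else — so the group is monophyletic.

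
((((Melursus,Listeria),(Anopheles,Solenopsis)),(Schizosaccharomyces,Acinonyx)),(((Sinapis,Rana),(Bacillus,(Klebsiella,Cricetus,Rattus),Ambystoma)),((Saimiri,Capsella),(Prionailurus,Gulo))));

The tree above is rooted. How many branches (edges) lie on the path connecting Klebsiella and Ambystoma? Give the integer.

The MRCA of Klebsiella and Ambystoma is the node subtending (Bacillus,(Klebsiella,Cricetus,Rattus),Ambystoma).
From Klebsiella up to that node: 2 branches. From Ambystoma up to the same node: 1 branch. Total: 2 + 1 = 3.

3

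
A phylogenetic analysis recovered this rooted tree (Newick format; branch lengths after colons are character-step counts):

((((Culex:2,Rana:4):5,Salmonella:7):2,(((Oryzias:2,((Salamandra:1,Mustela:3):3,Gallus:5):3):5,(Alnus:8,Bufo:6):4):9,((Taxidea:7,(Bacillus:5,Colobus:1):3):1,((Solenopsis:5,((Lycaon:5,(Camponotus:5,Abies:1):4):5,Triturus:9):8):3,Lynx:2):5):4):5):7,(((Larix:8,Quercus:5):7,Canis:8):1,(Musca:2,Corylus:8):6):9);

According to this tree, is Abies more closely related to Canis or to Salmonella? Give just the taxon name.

The MRCA of Abies and Salmonella subtends (((Culex,Rana),Salmonella),(((Oryzias,((Salamandra,Mustela),Gallus)),(Alnus,Bufo)),((Taxidea,(Bacillus,Colobus)),((Solenopsis,((Lycaon,(Camponotus,Abies)),Triturus)),Lynx)))) (18 taxa).
The MRCA of Abies and Canis is the root, subtending the entire tree (23 taxa).
The first is nested inside the second, so Abies shares a more recent common ancestor with Salmonella.

Salmonella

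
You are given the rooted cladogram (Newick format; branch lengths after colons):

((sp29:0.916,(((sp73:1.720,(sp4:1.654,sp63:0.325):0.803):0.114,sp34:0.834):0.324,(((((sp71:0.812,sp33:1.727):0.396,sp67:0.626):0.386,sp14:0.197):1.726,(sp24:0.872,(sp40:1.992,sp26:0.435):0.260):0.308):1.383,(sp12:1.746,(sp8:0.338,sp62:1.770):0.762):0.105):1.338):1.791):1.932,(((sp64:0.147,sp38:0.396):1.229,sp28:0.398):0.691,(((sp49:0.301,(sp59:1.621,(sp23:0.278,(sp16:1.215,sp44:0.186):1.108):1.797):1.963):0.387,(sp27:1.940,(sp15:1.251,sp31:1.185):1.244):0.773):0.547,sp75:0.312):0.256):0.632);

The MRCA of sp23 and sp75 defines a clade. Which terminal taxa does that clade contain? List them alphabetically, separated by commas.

sp15, sp16, sp23, sp27, sp31, sp44, sp49, sp59, sp75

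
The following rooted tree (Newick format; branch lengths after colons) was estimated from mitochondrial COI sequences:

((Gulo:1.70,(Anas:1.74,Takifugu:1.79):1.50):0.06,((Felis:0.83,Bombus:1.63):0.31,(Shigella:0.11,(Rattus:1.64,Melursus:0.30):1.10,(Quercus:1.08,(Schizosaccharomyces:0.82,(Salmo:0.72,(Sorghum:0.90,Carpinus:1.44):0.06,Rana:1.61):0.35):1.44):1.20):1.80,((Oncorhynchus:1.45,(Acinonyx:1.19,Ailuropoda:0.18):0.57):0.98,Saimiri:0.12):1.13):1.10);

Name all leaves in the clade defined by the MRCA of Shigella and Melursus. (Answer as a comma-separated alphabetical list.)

Tracing Shigella: it sits inside (Shigella,(Rattus,Melursus),(Quercus,(Schizosaccharomyces,(Salmo,(Sorghum,Carpinus),Rana)))).
Tracing Melursus: it sits inside (Rattus,Melursus).
The smallest clade enclosing both is (Shigella,(Rattus,Melursus),(Quercus,(Schizosaccharomyces,(Salmo,(Sorghum,Carpinus),Rana)))); the answer is its 9 terminal taxa in alphabetical order.

Carpinus, Melursus, Quercus, Rana, Rattus, Salmo, Schizosaccharomyces, Shigella, Sorghum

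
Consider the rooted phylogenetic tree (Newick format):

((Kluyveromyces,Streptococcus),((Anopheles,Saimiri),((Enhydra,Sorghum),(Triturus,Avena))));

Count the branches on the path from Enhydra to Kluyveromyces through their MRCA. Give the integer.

6

The MRCA of Enhydra and Kluyveromyces is the root of the tree.
From Enhydra up to that node: 4 branches. From Kluyveromyces up to the same node: 2 branches. Total: 4 + 2 = 6.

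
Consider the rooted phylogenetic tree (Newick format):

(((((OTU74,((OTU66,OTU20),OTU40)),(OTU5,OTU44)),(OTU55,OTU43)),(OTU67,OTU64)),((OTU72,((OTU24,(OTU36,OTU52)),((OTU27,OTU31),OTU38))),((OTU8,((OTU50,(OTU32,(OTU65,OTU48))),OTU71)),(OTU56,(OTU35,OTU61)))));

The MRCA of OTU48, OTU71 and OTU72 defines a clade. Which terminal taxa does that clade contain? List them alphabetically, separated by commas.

OTU24, OTU27, OTU31, OTU32, OTU35, OTU36, OTU38, OTU48, OTU50, OTU52, OTU56, OTU61, OTU65, OTU71, OTU72, OTU8

Tracing OTU48: it sits inside (OTU65,OTU48).
Tracing OTU71: it sits inside ((OTU50,(OTU32,(OTU65,OTU48))),OTU71).
Tracing OTU72: it sits inside (OTU72,((OTU24,(OTU36,OTU52)),((OTU27,OTU31),OTU38))).
The smallest clade enclosing all 3 is ((OTU72,((OTU24,(OTU36,OTU52)),((OTU27,OTU31),OTU38))),((OTU8,((OTU50,(OTU32,(OTU65,OTU48))),OTU71)),(OTU56,(OTU35,OTU61)))); the answer is its 16 terminal taxa in alphabetical order.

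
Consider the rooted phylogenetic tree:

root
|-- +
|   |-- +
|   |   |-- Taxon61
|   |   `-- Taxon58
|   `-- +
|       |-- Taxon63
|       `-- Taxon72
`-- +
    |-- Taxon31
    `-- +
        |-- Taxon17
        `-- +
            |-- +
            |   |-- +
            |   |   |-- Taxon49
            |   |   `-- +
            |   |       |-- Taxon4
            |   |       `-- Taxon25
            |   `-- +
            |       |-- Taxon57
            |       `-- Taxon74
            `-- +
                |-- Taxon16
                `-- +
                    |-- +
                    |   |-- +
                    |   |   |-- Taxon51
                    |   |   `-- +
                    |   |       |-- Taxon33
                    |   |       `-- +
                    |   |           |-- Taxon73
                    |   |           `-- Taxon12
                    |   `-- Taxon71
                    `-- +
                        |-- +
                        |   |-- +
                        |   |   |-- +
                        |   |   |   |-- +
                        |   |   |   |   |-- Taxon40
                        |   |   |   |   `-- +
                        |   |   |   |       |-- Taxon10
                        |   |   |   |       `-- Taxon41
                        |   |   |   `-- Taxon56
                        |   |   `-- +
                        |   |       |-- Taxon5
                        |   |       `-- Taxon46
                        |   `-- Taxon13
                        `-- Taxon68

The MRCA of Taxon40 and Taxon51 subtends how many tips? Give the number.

The MRCA of Taxon40 and Taxon51 is the node subtending (((Taxon51,(Taxon33,(Taxon73,Taxon12))),Taxon71),(((((Taxon40,(Taxon10,Taxon41)),Taxon56),(Taxon5,Taxon46)),Taxon13),Taxon68)).
That clade contains 13 terminal taxa: Taxon10, Taxon12, Taxon13, Taxon33, Taxon40, Taxon41, Taxon46, Taxon5, Taxon51, Taxon56, Taxon68, Taxon71, Taxon73.

13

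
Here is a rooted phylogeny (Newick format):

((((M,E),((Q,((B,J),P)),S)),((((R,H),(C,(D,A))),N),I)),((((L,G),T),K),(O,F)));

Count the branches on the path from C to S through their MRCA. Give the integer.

8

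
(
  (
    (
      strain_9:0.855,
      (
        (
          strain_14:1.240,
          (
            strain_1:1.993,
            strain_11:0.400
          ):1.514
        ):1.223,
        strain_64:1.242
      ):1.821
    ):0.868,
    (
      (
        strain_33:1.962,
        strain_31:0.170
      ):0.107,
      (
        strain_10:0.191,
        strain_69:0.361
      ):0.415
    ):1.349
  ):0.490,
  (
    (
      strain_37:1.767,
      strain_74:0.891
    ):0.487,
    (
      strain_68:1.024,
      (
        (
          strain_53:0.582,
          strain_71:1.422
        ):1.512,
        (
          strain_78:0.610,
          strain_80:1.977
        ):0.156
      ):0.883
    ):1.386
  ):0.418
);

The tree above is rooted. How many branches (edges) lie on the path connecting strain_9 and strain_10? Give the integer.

5

The MRCA of strain_9 and strain_10 is the node subtending ((strain_9,((strain_14,(strain_1,strain_11)),strain_64)),((strain_33,strain_31),(strain_10,strain_69))).
From strain_9 up to that node: 2 branches. From strain_10 up to the same node: 3 branches. Total: 2 + 3 = 5.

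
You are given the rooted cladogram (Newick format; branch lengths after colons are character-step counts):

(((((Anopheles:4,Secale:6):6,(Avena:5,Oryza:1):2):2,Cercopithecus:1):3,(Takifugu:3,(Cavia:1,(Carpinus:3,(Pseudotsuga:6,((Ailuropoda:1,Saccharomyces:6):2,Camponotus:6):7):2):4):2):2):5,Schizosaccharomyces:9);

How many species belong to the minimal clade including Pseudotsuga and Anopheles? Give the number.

12

The MRCA of Pseudotsuga and Anopheles is the node subtending ((((Anopheles,Secale),(Avena,Oryza)),Cercopithecus),(Takifugu,(Cavia,(Carpinus,(Pseudotsuga,((Ailuropoda,Saccharomyces),Camponotus)))))).
That clade contains 12 terminal taxa: Ailuropoda, Anopheles, Avena, Camponotus, Carpinus, Cavia, Cercopithecus, Oryza, Pseudotsuga, Saccharomyces, Secale, Takifugu.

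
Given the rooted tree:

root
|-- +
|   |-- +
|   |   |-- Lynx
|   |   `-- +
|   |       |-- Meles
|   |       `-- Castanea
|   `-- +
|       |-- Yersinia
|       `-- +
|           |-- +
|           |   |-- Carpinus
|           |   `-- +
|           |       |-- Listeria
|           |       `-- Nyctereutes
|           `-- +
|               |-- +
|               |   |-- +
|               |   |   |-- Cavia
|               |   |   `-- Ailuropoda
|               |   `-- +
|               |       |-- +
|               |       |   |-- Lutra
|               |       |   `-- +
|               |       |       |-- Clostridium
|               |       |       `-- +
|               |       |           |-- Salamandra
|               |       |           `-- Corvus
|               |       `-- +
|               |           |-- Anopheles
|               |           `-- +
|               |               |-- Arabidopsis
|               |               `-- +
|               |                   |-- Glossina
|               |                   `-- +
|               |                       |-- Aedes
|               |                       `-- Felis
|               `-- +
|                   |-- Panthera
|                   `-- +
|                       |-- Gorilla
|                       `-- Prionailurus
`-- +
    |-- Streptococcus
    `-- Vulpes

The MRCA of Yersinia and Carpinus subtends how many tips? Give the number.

18

The MRCA of Yersinia and Carpinus is the node subtending (Yersinia,((Carpinus,(Listeria,Nyctereutes)),(((Cavia,Ailuropoda),((Lutra,(Clostridium,(Salamandra,Corvus))),(Anopheles,(Arabidopsis,(Glossina,(Aedes,Felis)))))),(Panthera,(Gorilla,Prionailurus))))).
That clade contains 18 terminal taxa: Aedes, Ailuropoda, Anopheles, Arabidopsis, Carpinus, Cavia, Clostridium, Corvus, Felis, Glossina, Gorilla, Listeria, Lutra, Nyctereutes, Panthera, Prionailurus, Salamandra, Yersinia.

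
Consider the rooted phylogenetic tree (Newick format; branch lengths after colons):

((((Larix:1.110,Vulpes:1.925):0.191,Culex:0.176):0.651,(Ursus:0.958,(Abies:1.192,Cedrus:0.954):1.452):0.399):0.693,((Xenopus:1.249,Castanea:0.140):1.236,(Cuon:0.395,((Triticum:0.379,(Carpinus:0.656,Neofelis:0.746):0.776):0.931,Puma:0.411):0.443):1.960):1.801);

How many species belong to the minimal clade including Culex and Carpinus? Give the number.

13

The MRCA of Culex and Carpinus is the root, so the clade is the entire tree.
That clade contains 13 terminal taxa: Abies, Carpinus, Castanea, Cedrus, Culex, Cuon, Larix, Neofelis, Puma, Triticum, Ursus, Vulpes, Xenopus.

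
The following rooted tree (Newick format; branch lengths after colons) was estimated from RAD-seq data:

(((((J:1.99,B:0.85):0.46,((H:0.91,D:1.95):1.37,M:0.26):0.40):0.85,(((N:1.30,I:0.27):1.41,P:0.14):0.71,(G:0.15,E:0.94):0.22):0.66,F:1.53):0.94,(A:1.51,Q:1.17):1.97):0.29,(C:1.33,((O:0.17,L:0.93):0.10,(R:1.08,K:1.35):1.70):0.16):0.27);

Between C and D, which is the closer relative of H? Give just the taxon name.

D

The MRCA of H and D subtends (H,D) (2 taxa).
The MRCA of H and C is the root, subtending the entire tree (18 taxa).
The first is nested inside the second, so H shares a more recent common ancestor with D.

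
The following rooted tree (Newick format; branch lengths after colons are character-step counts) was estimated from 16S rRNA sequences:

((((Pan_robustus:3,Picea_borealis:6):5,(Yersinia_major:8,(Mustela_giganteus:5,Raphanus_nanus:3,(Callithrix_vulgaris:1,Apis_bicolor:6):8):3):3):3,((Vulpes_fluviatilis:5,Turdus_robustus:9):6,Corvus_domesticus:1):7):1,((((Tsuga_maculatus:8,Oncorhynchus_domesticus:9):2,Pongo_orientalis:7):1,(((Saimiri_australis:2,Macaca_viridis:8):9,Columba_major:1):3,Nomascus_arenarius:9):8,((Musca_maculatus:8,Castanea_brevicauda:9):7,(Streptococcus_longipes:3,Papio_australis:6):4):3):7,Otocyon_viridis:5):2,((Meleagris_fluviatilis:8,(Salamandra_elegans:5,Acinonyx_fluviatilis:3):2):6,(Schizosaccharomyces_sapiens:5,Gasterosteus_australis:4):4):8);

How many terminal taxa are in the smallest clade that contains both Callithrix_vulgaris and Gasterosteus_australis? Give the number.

27

The MRCA of Callithrix_vulgaris and Gasterosteus_australis is the root, so the clade is the entire tree.
That clade contains 27 terminal taxa: Acinonyx_fluviatilis, Apis_bicolor, Callithrix_vulgaris, Castanea_brevicauda, Columba_major, Corvus_domesticus, Gasterosteus_australis, Macaca_viridis, Meleagris_fluviatilis, Musca_maculatus, Mustela_giganteus, Nomascus_arenarius, Oncorhynchus_domesticus, Otocyon_viridis, Pan_robustus, Papio_australis, Picea_borealis, Pongo_orientalis, Raphanus_nanus, Saimiri_australis, Salamandra_elegans, Schizosaccharomyces_sapiens, Streptococcus_longipes, Tsuga_maculatus, Turdus_robustus, Vulpes_fluviatilis, Yersinia_major.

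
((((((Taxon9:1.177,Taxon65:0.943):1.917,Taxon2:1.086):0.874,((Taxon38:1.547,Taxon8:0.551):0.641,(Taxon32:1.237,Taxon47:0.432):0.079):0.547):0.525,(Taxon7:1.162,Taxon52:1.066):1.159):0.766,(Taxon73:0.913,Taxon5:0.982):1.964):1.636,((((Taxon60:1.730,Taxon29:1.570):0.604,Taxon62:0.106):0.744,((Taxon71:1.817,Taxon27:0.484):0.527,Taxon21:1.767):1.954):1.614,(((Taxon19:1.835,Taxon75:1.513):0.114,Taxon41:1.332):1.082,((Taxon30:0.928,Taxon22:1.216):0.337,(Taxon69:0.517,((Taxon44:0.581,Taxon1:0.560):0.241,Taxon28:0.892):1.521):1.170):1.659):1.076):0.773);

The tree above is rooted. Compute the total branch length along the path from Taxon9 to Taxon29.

12.200

The path runs Taxon9 → … → MRCA → … → Taxon29; the MRCA is the root of the tree.
Branch lengths along that path: 1.177 + 1.917 + 0.874 + 0.525 + 0.766 + 1.636 + 0.773 + 1.614 + 0.744 + 0.604 + 1.570 = 12.200.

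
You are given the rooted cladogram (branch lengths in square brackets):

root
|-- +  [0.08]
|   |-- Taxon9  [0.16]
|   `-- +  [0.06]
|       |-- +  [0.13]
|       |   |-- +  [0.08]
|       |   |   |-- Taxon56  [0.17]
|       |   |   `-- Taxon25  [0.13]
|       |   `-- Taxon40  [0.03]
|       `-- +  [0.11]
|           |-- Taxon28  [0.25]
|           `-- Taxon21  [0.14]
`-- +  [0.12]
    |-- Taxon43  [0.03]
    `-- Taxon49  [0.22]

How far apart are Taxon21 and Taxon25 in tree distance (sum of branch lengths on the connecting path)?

0.59

The path runs Taxon21 → … → MRCA → … → Taxon25; the MRCA is the node subtending (((Taxon56,Taxon25),Taxon40),(Taxon28,Taxon21)).
Branch lengths along that path: 0.14 + 0.11 + 0.13 + 0.08 + 0.13 = 0.59.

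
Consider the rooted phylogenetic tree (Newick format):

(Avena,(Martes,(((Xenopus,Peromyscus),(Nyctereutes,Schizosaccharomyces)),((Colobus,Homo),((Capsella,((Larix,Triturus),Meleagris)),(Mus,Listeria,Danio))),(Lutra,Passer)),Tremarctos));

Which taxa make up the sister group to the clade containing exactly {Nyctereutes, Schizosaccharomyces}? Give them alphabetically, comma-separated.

Peromyscus, Xenopus

The clade containing exactly {Nyctereutes, Schizosaccharomyces} attaches to the tree at the node subtending ((Xenopus,Peromyscus),(Nyctereutes,Schizosaccharomyces)).
The other lineage descending from that same node — the sister group — is (Xenopus,Peromyscus); its 2 tips in alphabetical order are the answer.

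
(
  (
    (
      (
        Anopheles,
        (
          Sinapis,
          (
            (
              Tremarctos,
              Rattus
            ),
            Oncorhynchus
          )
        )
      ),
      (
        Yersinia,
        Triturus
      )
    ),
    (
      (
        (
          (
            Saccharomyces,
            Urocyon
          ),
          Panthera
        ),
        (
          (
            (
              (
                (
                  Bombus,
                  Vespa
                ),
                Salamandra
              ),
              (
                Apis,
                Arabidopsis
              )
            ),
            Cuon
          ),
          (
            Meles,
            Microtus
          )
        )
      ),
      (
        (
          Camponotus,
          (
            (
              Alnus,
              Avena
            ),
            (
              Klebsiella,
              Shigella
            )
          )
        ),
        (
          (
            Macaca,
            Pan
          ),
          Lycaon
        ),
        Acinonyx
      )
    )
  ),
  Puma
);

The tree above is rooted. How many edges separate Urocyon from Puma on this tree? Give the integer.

7

The MRCA of Urocyon and Puma is the root of the tree.
From Urocyon up to that node: 6 branches. From Puma up to the same node: 1 branch. Total: 6 + 1 = 7.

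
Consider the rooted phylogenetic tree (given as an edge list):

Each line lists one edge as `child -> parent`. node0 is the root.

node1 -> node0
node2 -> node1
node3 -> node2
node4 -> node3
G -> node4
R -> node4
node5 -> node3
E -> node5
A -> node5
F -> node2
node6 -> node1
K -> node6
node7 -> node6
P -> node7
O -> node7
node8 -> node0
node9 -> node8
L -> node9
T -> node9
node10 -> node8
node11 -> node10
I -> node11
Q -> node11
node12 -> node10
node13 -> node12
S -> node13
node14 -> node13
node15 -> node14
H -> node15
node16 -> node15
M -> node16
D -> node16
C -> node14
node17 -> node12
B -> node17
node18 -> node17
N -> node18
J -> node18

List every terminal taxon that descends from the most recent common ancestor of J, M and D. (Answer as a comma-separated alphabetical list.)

Tracing J: it sits inside (N,J).
Tracing M: it sits inside (M,D).
Tracing D: it sits inside (M,D).
The smallest clade enclosing all 3 is ((S,((H,(M,D)),C)),(B,(N,J))); the answer is its 8 terminal taxa in alphabetical order.

B, C, D, H, J, M, N, S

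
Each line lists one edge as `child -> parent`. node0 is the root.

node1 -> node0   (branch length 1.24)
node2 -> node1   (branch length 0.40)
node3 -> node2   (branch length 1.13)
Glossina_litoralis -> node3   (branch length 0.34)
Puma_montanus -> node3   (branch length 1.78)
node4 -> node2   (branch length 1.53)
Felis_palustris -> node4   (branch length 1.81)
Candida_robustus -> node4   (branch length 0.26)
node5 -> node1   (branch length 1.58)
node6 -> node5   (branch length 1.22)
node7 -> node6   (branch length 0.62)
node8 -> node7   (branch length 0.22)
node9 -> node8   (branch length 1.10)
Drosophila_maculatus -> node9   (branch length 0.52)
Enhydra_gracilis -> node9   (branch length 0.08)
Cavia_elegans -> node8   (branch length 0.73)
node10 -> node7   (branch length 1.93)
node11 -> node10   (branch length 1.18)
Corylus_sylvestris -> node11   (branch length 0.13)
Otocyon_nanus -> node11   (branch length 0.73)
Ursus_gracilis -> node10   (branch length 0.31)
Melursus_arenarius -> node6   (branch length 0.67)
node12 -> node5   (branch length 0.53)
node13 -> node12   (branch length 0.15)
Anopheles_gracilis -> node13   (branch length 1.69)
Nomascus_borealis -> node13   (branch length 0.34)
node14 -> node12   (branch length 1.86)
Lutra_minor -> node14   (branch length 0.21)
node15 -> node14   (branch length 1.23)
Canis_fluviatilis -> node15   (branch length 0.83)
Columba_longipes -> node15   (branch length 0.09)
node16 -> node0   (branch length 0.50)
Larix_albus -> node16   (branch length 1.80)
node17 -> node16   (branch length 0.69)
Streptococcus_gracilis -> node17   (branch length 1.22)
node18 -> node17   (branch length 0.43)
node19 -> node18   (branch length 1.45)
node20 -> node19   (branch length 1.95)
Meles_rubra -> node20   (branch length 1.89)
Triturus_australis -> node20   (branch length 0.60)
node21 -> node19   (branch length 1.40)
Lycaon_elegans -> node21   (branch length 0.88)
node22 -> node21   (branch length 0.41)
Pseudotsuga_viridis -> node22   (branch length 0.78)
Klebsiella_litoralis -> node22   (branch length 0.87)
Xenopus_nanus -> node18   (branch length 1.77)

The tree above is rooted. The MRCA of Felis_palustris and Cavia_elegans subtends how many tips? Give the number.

16

The MRCA of Felis_palustris and Cavia_elegans is the node subtending (((Glossina_litoralis,Puma_montanus),(Felis_palustris,Candida_robustus)),(((((Drosophila_maculatus,Enhydra_gracilis),Cavia_elegans),((Corylus_sylvestris,Otocyon_nanus),Ursus_gracilis)),Melursus_arenarius),((Anopheles_gracilis,Nomascus_borealis),(Lutra_minor,(Canis_fluviatilis,Columba_longipes))))).
That clade contains 16 terminal taxa: Anopheles_gracilis, Candida_robustus, Canis_fluviatilis, Cavia_elegans, Columba_longipes, Corylus_sylvestris, Drosophila_maculatus, Enhydra_gracilis, Felis_palustris, Glossina_litoralis, Lutra_minor, Melursus_arenarius, Nomascus_borealis, Otocyon_nanus, Puma_montanus, Ursus_gracilis.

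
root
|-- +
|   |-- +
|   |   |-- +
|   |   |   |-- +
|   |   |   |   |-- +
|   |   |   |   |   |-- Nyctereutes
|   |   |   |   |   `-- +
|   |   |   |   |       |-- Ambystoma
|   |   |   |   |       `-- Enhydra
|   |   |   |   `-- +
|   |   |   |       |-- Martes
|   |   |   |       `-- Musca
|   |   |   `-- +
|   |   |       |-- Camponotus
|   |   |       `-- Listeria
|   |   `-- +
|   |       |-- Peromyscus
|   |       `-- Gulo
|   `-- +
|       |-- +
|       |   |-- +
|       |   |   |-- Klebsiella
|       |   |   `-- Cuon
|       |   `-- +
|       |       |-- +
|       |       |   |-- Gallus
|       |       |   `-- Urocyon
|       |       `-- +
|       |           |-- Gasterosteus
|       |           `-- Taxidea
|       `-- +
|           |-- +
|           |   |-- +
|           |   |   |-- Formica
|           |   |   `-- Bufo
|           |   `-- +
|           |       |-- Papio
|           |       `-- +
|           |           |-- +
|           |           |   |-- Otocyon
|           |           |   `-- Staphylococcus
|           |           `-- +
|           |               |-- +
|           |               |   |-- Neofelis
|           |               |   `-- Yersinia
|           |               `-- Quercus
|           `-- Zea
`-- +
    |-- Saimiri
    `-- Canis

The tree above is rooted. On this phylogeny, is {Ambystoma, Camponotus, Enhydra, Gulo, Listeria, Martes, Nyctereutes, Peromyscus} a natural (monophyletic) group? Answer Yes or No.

No

The MRCA of the listed taxa subtends ((((Nyctereutes,(Ambystoma,Enhydra)),(Martes,Musca)),(Camponotus,Listeria)),(Peromyscus,Gulo)).
That clade also contains Musca, which is not in the proposed group, so the group is not monophyletic.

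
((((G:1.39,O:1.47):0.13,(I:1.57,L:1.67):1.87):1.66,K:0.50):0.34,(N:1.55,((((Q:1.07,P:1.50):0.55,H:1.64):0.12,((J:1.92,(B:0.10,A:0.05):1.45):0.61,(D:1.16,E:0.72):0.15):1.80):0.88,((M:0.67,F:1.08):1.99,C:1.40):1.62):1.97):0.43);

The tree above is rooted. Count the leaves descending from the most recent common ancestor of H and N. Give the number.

12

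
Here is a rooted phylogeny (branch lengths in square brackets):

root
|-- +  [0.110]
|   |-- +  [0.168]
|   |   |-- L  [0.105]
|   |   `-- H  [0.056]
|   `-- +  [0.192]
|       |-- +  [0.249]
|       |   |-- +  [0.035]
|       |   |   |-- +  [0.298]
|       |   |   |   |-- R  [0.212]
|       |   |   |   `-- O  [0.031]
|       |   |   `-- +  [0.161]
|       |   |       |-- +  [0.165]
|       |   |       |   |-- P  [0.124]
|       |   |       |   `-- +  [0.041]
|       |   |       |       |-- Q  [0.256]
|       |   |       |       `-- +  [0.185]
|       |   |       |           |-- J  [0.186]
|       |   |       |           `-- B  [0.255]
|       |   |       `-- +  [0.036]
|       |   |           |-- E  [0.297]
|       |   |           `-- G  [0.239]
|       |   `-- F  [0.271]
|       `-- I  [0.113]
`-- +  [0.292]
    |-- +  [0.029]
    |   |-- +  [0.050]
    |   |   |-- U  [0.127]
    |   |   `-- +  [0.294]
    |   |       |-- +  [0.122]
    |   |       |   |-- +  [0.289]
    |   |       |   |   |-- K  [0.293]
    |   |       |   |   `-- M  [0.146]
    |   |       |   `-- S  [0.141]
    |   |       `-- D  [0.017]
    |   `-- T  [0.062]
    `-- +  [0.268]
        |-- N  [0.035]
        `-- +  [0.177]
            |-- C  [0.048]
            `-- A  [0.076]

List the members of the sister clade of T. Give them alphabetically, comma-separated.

T attaches to the tree at the node subtending ((U,(((K,M),S),D)),T).
The other lineage descending from that same node — the sister group — is (U,(((K,M),S),D)); its 5 tips in alphabetical order are the answer.

D, K, M, S, U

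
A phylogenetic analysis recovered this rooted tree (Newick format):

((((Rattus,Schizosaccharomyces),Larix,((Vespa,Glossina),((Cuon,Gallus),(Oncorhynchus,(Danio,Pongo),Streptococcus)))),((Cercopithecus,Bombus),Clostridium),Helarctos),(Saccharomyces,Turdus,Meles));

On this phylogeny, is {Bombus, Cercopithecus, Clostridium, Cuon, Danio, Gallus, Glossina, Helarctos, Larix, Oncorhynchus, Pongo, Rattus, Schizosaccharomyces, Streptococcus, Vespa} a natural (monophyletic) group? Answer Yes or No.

Yes

The most recent common ancestor of these taxa subtends (((Rattus,Schizosaccharomyces),Larix,((Vespa,Glossina),((Cuon,Gallus),(Oncorhynchus,(Danio,Pongo),Streptococcus)))),((Cercopithecus,Bombus),Clostridium),Helarctos).
That clade has exactly 15 tips — every listed taxon and nothing else — so the group is monophyletic.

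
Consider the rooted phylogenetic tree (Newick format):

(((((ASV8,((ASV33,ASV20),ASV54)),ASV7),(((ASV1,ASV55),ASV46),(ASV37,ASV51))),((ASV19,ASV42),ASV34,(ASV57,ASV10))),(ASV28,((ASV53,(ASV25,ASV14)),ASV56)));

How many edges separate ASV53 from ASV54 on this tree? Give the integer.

10

The MRCA of ASV53 and ASV54 is the root of the tree.
From ASV53 up to that node: 4 branches. From ASV54 up to the same node: 6 branches. Total: 4 + 6 = 10.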